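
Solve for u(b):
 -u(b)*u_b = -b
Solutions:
 u(b) = -sqrt(C1 + b^2)
 u(b) = sqrt(C1 + b^2)


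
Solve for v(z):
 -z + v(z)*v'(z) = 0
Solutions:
 v(z) = -sqrt(C1 + z^2)
 v(z) = sqrt(C1 + z^2)


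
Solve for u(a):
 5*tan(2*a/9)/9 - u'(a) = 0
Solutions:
 u(a) = C1 - 5*log(cos(2*a/9))/2


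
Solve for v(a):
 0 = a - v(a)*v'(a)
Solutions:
 v(a) = -sqrt(C1 + a^2)
 v(a) = sqrt(C1 + a^2)


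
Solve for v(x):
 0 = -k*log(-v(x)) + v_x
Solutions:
 -li(-v(x)) = C1 + k*x


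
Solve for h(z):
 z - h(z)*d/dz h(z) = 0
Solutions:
 h(z) = -sqrt(C1 + z^2)
 h(z) = sqrt(C1 + z^2)


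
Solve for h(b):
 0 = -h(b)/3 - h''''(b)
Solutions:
 h(b) = (C1*sin(sqrt(2)*3^(3/4)*b/6) + C2*cos(sqrt(2)*3^(3/4)*b/6))*exp(-sqrt(2)*3^(3/4)*b/6) + (C3*sin(sqrt(2)*3^(3/4)*b/6) + C4*cos(sqrt(2)*3^(3/4)*b/6))*exp(sqrt(2)*3^(3/4)*b/6)


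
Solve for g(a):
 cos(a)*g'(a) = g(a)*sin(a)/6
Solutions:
 g(a) = C1/cos(a)^(1/6)


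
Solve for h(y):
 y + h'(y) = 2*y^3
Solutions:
 h(y) = C1 + y^4/2 - y^2/2


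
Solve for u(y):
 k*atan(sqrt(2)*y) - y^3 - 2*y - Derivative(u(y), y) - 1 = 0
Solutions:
 u(y) = C1 + k*(y*atan(sqrt(2)*y) - sqrt(2)*log(2*y^2 + 1)/4) - y^4/4 - y^2 - y


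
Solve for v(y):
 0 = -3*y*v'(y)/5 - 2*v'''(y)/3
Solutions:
 v(y) = C1 + Integral(C2*airyai(-30^(2/3)*y/10) + C3*airybi(-30^(2/3)*y/10), y)


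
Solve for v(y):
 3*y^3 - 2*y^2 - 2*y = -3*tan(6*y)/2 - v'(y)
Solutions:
 v(y) = C1 - 3*y^4/4 + 2*y^3/3 + y^2 + log(cos(6*y))/4


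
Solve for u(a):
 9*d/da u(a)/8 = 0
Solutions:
 u(a) = C1


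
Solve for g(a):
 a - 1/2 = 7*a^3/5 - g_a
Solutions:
 g(a) = C1 + 7*a^4/20 - a^2/2 + a/2


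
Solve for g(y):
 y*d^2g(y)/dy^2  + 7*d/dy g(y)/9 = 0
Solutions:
 g(y) = C1 + C2*y^(2/9)


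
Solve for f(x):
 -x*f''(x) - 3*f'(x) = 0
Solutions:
 f(x) = C1 + C2/x^2


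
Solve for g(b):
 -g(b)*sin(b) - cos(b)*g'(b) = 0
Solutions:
 g(b) = C1*cos(b)


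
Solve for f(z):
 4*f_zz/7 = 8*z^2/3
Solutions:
 f(z) = C1 + C2*z + 7*z^4/18


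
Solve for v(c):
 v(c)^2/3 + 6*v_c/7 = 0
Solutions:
 v(c) = 18/(C1 + 7*c)


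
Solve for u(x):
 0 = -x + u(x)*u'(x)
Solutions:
 u(x) = -sqrt(C1 + x^2)
 u(x) = sqrt(C1 + x^2)


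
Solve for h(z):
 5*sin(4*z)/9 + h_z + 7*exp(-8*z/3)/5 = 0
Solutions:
 h(z) = C1 + 5*cos(4*z)/36 + 21*exp(-8*z/3)/40


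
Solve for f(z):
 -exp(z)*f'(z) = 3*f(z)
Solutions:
 f(z) = C1*exp(3*exp(-z))


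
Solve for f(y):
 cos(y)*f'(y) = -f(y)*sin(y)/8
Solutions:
 f(y) = C1*cos(y)^(1/8)


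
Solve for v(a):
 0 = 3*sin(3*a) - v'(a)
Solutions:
 v(a) = C1 - cos(3*a)


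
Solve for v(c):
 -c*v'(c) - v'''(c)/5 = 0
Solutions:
 v(c) = C1 + Integral(C2*airyai(-5^(1/3)*c) + C3*airybi(-5^(1/3)*c), c)


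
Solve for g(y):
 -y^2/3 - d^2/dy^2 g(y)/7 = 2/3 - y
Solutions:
 g(y) = C1 + C2*y - 7*y^4/36 + 7*y^3/6 - 7*y^2/3


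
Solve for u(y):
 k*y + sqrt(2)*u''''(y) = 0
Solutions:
 u(y) = C1 + C2*y + C3*y^2 + C4*y^3 - sqrt(2)*k*y^5/240


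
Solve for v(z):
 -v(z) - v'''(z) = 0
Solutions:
 v(z) = C3*exp(-z) + (C1*sin(sqrt(3)*z/2) + C2*cos(sqrt(3)*z/2))*exp(z/2)


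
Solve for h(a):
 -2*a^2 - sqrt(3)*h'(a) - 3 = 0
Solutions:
 h(a) = C1 - 2*sqrt(3)*a^3/9 - sqrt(3)*a


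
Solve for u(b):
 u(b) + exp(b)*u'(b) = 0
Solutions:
 u(b) = C1*exp(exp(-b))


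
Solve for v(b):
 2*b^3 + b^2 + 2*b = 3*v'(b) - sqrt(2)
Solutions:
 v(b) = C1 + b^4/6 + b^3/9 + b^2/3 + sqrt(2)*b/3


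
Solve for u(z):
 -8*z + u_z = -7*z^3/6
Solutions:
 u(z) = C1 - 7*z^4/24 + 4*z^2


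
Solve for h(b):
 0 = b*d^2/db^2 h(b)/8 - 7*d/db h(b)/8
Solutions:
 h(b) = C1 + C2*b^8


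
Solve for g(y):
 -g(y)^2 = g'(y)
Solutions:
 g(y) = 1/(C1 + y)


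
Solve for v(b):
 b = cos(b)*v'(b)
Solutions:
 v(b) = C1 + Integral(b/cos(b), b)


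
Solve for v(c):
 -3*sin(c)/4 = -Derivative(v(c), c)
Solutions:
 v(c) = C1 - 3*cos(c)/4


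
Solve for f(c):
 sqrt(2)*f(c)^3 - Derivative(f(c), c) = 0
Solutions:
 f(c) = -sqrt(2)*sqrt(-1/(C1 + sqrt(2)*c))/2
 f(c) = sqrt(2)*sqrt(-1/(C1 + sqrt(2)*c))/2


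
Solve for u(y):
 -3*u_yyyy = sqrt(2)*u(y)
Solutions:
 u(y) = (C1*sin(2^(5/8)*3^(3/4)*y/6) + C2*cos(2^(5/8)*3^(3/4)*y/6))*exp(-2^(5/8)*3^(3/4)*y/6) + (C3*sin(2^(5/8)*3^(3/4)*y/6) + C4*cos(2^(5/8)*3^(3/4)*y/6))*exp(2^(5/8)*3^(3/4)*y/6)


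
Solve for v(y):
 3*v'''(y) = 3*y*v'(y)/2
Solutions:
 v(y) = C1 + Integral(C2*airyai(2^(2/3)*y/2) + C3*airybi(2^(2/3)*y/2), y)


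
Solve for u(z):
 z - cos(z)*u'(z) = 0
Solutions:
 u(z) = C1 + Integral(z/cos(z), z)


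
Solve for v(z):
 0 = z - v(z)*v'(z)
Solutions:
 v(z) = -sqrt(C1 + z^2)
 v(z) = sqrt(C1 + z^2)


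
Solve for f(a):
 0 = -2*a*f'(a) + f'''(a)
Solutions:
 f(a) = C1 + Integral(C2*airyai(2^(1/3)*a) + C3*airybi(2^(1/3)*a), a)


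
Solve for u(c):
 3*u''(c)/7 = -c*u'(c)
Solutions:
 u(c) = C1 + C2*erf(sqrt(42)*c/6)


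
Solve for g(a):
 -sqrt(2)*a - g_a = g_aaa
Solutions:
 g(a) = C1 + C2*sin(a) + C3*cos(a) - sqrt(2)*a^2/2


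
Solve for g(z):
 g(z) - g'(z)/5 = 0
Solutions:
 g(z) = C1*exp(5*z)


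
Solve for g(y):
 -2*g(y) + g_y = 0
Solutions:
 g(y) = C1*exp(2*y)


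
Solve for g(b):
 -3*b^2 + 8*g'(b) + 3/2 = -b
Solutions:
 g(b) = C1 + b^3/8 - b^2/16 - 3*b/16


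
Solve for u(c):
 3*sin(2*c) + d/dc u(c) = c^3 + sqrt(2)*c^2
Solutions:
 u(c) = C1 + c^4/4 + sqrt(2)*c^3/3 + 3*cos(2*c)/2


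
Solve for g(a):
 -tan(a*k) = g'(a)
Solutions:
 g(a) = C1 - Piecewise((-log(cos(a*k))/k, Ne(k, 0)), (0, True))


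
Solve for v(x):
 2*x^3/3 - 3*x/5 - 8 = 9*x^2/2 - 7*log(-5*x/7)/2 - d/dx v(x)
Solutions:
 v(x) = C1 - x^4/6 + 3*x^3/2 + 3*x^2/10 - 7*x*log(-x)/2 + x*(-4*log(5) + log(35)/2 + 3*log(7) + 23/2)


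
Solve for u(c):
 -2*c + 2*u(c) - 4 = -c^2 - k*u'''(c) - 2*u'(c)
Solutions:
 u(c) = C1*exp(c*(3^(1/3)*(sqrt(3)*sqrt((27 + 8/k)/k^2) + 9/k)^(1/3)/6 - 3^(5/6)*I*(sqrt(3)*sqrt((27 + 8/k)/k^2) + 9/k)^(1/3)/6 + 4/(k*(-3^(1/3) + 3^(5/6)*I)*(sqrt(3)*sqrt((27 + 8/k)/k^2) + 9/k)^(1/3)))) + C2*exp(c*(3^(1/3)*(sqrt(3)*sqrt((27 + 8/k)/k^2) + 9/k)^(1/3)/6 + 3^(5/6)*I*(sqrt(3)*sqrt((27 + 8/k)/k^2) + 9/k)^(1/3)/6 - 4/(k*(3^(1/3) + 3^(5/6)*I)*(sqrt(3)*sqrt((27 + 8/k)/k^2) + 9/k)^(1/3)))) + C3*exp(3^(1/3)*c*(-(sqrt(3)*sqrt((27 + 8/k)/k^2) + 9/k)^(1/3) + 2*3^(1/3)/(k*(sqrt(3)*sqrt((27 + 8/k)/k^2) + 9/k)^(1/3)))/3) - c^2/2 + 2*c


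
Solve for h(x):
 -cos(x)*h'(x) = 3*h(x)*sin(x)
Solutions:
 h(x) = C1*cos(x)^3


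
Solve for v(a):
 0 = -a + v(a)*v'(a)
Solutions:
 v(a) = -sqrt(C1 + a^2)
 v(a) = sqrt(C1 + a^2)


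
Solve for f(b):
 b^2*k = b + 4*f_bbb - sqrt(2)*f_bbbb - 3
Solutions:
 f(b) = C1 + C2*b + C3*b^2 + C4*exp(2*sqrt(2)*b) + b^5*k/240 + b^4*(sqrt(2)*k - 2)/192 + b^3*(k - sqrt(2) + 12)/96


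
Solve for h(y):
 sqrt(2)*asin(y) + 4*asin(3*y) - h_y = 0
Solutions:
 h(y) = C1 + 4*y*asin(3*y) + 4*sqrt(1 - 9*y^2)/3 + sqrt(2)*(y*asin(y) + sqrt(1 - y^2))


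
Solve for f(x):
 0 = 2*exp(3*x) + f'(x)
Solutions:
 f(x) = C1 - 2*exp(3*x)/3


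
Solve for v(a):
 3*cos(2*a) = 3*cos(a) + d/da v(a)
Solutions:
 v(a) = C1 - 3*sin(a) + 3*sin(2*a)/2


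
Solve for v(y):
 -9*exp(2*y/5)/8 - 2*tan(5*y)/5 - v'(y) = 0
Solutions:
 v(y) = C1 - 45*exp(2*y/5)/16 + 2*log(cos(5*y))/25


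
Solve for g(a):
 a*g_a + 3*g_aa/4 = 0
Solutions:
 g(a) = C1 + C2*erf(sqrt(6)*a/3)


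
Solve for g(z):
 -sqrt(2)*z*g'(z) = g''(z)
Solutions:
 g(z) = C1 + C2*erf(2^(3/4)*z/2)


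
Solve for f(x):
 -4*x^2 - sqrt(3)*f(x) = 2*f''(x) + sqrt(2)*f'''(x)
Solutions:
 f(x) = C1*exp(x*(-2*sqrt(2) + 2/(2*sqrt(2) + 27*sqrt(6)/4 + sqrt(-32 + (8*sqrt(2) + 27*sqrt(6))^2/4)/2)^(1/3) + (2*sqrt(2) + 27*sqrt(6)/4 + sqrt(-32 + (8*sqrt(2) + 27*sqrt(6))^2/4)/2)^(1/3))/6)*sin(sqrt(3)*x*(-(2*sqrt(2) + 27*sqrt(6)/4 + sqrt(-32 + (4*sqrt(2) + 27*sqrt(6)/2)^2)/2)^(1/3) + 2/(2*sqrt(2) + 27*sqrt(6)/4 + sqrt(-32 + (4*sqrt(2) + 27*sqrt(6)/2)^2)/2)^(1/3))/6) + C2*exp(x*(-2*sqrt(2) + 2/(2*sqrt(2) + 27*sqrt(6)/4 + sqrt(-32 + (8*sqrt(2) + 27*sqrt(6))^2/4)/2)^(1/3) + (2*sqrt(2) + 27*sqrt(6)/4 + sqrt(-32 + (8*sqrt(2) + 27*sqrt(6))^2/4)/2)^(1/3))/6)*cos(sqrt(3)*x*(-(2*sqrt(2) + 27*sqrt(6)/4 + sqrt(-32 + (4*sqrt(2) + 27*sqrt(6)/2)^2)/2)^(1/3) + 2/(2*sqrt(2) + 27*sqrt(6)/4 + sqrt(-32 + (4*sqrt(2) + 27*sqrt(6)/2)^2)/2)^(1/3))/6) + C3*exp(-x*(2/(2*sqrt(2) + 27*sqrt(6)/4 + sqrt(-32 + (8*sqrt(2) + 27*sqrt(6))^2/4)/2)^(1/3) + sqrt(2) + (2*sqrt(2) + 27*sqrt(6)/4 + sqrt(-32 + (8*sqrt(2) + 27*sqrt(6))^2/4)/2)^(1/3))/3) - 4*sqrt(3)*x^2/3 + 16/3


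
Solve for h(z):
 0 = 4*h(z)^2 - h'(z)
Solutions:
 h(z) = -1/(C1 + 4*z)


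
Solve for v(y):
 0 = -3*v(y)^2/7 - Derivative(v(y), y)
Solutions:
 v(y) = 7/(C1 + 3*y)


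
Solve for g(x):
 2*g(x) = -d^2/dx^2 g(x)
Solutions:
 g(x) = C1*sin(sqrt(2)*x) + C2*cos(sqrt(2)*x)


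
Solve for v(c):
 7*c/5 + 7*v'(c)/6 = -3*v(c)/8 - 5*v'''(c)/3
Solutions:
 v(c) = C1*exp(c*(-28*3^(2/3)*50^(1/3)/(405 + sqrt(328665))^(1/3) + 60^(1/3)*(405 + sqrt(328665))^(1/3))/120)*sin(3^(1/6)*c*(84*50^(1/3)/(405 + sqrt(328665))^(1/3) + 20^(1/3)*3^(2/3)*(405 + sqrt(328665))^(1/3))/120) + C2*exp(c*(-28*3^(2/3)*50^(1/3)/(405 + sqrt(328665))^(1/3) + 60^(1/3)*(405 + sqrt(328665))^(1/3))/120)*cos(3^(1/6)*c*(84*50^(1/3)/(405 + sqrt(328665))^(1/3) + 20^(1/3)*3^(2/3)*(405 + sqrt(328665))^(1/3))/120) + C3*exp(-c*(-28*3^(2/3)*50^(1/3)/(405 + sqrt(328665))^(1/3) + 60^(1/3)*(405 + sqrt(328665))^(1/3))/60) - 56*c/15 + 1568/135


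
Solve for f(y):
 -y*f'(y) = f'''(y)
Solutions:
 f(y) = C1 + Integral(C2*airyai(-y) + C3*airybi(-y), y)


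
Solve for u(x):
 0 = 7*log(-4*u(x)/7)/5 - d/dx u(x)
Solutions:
 -5*Integral(1/(log(-_y) - log(7) + 2*log(2)), (_y, u(x)))/7 = C1 - x


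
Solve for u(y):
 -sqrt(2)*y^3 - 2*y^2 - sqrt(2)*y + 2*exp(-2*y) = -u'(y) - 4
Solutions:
 u(y) = C1 + sqrt(2)*y^4/4 + 2*y^3/3 + sqrt(2)*y^2/2 - 4*y + exp(-2*y)


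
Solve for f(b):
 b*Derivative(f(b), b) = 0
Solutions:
 f(b) = C1


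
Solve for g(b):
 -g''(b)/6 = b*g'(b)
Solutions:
 g(b) = C1 + C2*erf(sqrt(3)*b)


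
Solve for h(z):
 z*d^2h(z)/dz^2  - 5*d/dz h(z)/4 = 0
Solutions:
 h(z) = C1 + C2*z^(9/4)


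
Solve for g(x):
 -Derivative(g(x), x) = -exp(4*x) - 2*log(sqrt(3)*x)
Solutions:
 g(x) = C1 + 2*x*log(x) + x*(-2 + log(3)) + exp(4*x)/4


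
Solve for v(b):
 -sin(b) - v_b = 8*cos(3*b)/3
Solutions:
 v(b) = C1 - 8*sin(3*b)/9 + cos(b)


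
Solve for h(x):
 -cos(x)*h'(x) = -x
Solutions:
 h(x) = C1 + Integral(x/cos(x), x)


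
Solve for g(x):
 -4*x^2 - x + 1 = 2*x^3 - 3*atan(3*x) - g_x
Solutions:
 g(x) = C1 + x^4/2 + 4*x^3/3 + x^2/2 - 3*x*atan(3*x) - x + log(9*x^2 + 1)/2


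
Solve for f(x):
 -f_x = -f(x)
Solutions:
 f(x) = C1*exp(x)


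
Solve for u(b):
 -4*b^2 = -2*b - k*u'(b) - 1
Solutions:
 u(b) = C1 + 4*b^3/(3*k) - b^2/k - b/k


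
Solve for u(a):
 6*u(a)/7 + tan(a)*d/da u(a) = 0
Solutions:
 u(a) = C1/sin(a)^(6/7)


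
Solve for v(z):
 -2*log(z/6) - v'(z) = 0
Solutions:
 v(z) = C1 - 2*z*log(z) + 2*z + z*log(36)


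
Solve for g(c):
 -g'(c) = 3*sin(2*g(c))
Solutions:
 g(c) = pi - acos((-C1 - exp(12*c))/(C1 - exp(12*c)))/2
 g(c) = acos((-C1 - exp(12*c))/(C1 - exp(12*c)))/2


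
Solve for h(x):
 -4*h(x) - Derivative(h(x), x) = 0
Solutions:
 h(x) = C1*exp(-4*x)


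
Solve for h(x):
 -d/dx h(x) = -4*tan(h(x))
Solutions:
 h(x) = pi - asin(C1*exp(4*x))
 h(x) = asin(C1*exp(4*x))


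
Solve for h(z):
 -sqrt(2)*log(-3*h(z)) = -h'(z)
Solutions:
 -sqrt(2)*Integral(1/(log(-_y) + log(3)), (_y, h(z)))/2 = C1 - z


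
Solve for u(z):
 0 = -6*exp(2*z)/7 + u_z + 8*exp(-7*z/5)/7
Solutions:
 u(z) = C1 + 3*exp(2*z)/7 + 40*exp(-7*z/5)/49


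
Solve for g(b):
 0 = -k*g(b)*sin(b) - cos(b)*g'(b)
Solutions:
 g(b) = C1*exp(k*log(cos(b)))


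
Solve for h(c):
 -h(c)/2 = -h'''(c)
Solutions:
 h(c) = C3*exp(2^(2/3)*c/2) + (C1*sin(2^(2/3)*sqrt(3)*c/4) + C2*cos(2^(2/3)*sqrt(3)*c/4))*exp(-2^(2/3)*c/4)


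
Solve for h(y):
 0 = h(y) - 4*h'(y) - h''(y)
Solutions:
 h(y) = C1*exp(y*(-2 + sqrt(5))) + C2*exp(-y*(2 + sqrt(5)))


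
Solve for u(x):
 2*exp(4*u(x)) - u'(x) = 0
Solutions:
 u(x) = log(-(-1/(C1 + 8*x))^(1/4))
 u(x) = log(-1/(C1 + 8*x))/4
 u(x) = log(-I*(-1/(C1 + 8*x))^(1/4))
 u(x) = log(I*(-1/(C1 + 8*x))^(1/4))


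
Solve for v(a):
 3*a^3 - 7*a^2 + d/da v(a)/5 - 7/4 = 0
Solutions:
 v(a) = C1 - 15*a^4/4 + 35*a^3/3 + 35*a/4


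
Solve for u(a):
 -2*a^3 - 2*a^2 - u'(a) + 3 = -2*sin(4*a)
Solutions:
 u(a) = C1 - a^4/2 - 2*a^3/3 + 3*a - cos(4*a)/2


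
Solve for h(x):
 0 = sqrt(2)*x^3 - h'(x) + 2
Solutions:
 h(x) = C1 + sqrt(2)*x^4/4 + 2*x


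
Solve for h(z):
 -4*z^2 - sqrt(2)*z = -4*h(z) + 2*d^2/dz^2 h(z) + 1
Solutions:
 h(z) = C1*exp(-sqrt(2)*z) + C2*exp(sqrt(2)*z) + z^2 + sqrt(2)*z/4 + 5/4


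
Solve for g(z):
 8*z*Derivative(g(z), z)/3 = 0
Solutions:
 g(z) = C1


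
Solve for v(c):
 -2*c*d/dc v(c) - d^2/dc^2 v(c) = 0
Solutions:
 v(c) = C1 + C2*erf(c)


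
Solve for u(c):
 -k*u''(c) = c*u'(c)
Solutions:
 u(c) = C1 + C2*sqrt(k)*erf(sqrt(2)*c*sqrt(1/k)/2)


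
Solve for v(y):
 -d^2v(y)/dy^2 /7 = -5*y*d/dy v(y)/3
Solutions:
 v(y) = C1 + C2*erfi(sqrt(210)*y/6)


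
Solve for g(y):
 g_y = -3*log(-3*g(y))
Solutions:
 Integral(1/(log(-_y) + log(3)), (_y, g(y)))/3 = C1 - y


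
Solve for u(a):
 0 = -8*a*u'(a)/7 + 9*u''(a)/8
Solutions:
 u(a) = C1 + C2*erfi(4*sqrt(14)*a/21)


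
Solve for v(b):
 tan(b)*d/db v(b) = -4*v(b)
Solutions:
 v(b) = C1/sin(b)^4


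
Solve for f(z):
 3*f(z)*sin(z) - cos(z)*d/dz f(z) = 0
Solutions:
 f(z) = C1/cos(z)^3


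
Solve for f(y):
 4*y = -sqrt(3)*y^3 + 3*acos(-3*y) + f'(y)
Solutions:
 f(y) = C1 + sqrt(3)*y^4/4 + 2*y^2 - 3*y*acos(-3*y) - sqrt(1 - 9*y^2)


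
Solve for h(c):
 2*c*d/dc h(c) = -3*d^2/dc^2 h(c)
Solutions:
 h(c) = C1 + C2*erf(sqrt(3)*c/3)


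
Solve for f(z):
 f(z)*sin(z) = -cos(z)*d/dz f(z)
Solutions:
 f(z) = C1*cos(z)


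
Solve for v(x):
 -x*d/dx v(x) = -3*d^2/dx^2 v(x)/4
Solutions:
 v(x) = C1 + C2*erfi(sqrt(6)*x/3)


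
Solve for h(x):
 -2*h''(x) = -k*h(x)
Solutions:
 h(x) = C1*exp(-sqrt(2)*sqrt(k)*x/2) + C2*exp(sqrt(2)*sqrt(k)*x/2)


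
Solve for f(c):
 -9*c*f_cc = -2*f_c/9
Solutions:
 f(c) = C1 + C2*c^(83/81)


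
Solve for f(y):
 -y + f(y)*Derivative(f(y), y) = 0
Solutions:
 f(y) = -sqrt(C1 + y^2)
 f(y) = sqrt(C1 + y^2)


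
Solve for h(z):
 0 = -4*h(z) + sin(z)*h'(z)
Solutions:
 h(z) = C1*(cos(z)^2 - 2*cos(z) + 1)/(cos(z)^2 + 2*cos(z) + 1)


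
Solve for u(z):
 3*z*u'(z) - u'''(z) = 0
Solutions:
 u(z) = C1 + Integral(C2*airyai(3^(1/3)*z) + C3*airybi(3^(1/3)*z), z)


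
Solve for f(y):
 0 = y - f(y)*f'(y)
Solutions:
 f(y) = -sqrt(C1 + y^2)
 f(y) = sqrt(C1 + y^2)


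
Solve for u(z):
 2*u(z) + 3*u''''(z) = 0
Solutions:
 u(z) = (C1*sin(6^(3/4)*z/6) + C2*cos(6^(3/4)*z/6))*exp(-6^(3/4)*z/6) + (C3*sin(6^(3/4)*z/6) + C4*cos(6^(3/4)*z/6))*exp(6^(3/4)*z/6)


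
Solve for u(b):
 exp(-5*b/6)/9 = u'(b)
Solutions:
 u(b) = C1 - 2*exp(-5*b/6)/15


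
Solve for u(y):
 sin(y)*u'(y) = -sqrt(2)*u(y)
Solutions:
 u(y) = C1*(cos(y) + 1)^(sqrt(2)/2)/(cos(y) - 1)^(sqrt(2)/2)


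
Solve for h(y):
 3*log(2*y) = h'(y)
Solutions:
 h(y) = C1 + 3*y*log(y) - 3*y + y*log(8)


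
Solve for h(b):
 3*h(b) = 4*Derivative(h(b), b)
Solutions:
 h(b) = C1*exp(3*b/4)


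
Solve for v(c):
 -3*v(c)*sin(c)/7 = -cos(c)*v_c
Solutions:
 v(c) = C1/cos(c)^(3/7)


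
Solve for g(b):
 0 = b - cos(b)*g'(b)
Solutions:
 g(b) = C1 + Integral(b/cos(b), b)


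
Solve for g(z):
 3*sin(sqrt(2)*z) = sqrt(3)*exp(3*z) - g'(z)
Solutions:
 g(z) = C1 + sqrt(3)*exp(3*z)/3 + 3*sqrt(2)*cos(sqrt(2)*z)/2


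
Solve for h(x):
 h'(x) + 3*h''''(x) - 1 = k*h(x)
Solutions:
 h(x) = C1*exp(x*Piecewise((-sqrt(3)*sqrt(-(-3)^(1/3))/6 + sqrt((-3)^(1/3)/3 + 2*sqrt(3)/(3*sqrt(-(-3)^(1/3))))/2, Eq(k, 0)), (-sqrt(-2*k/(9*(sqrt(k^3/729 + 1/20736) + 1/144)^(1/3)) + 2*(sqrt(k^3/729 + 1/20736) + 1/144)^(1/3))/2 + sqrt(2*k/(9*(sqrt(k^3/729 + 1/20736) + 1/144)^(1/3)) - 2*(sqrt(k^3/729 + 1/20736) + 1/144)^(1/3) + 2/(3*sqrt(-2*k/(9*(sqrt(k^3/729 + 1/20736) + 1/144)^(1/3)) + 2*(sqrt(k^3/729 + 1/20736) + 1/144)^(1/3))))/2, True))) + C2*exp(x*Piecewise((sqrt(3)*sqrt(-(-3)^(1/3))/6 - sqrt(-2*sqrt(3)/(3*sqrt(-(-3)^(1/3))) + (-3)^(1/3)/3)/2, Eq(k, 0)), (sqrt(-2*k/(9*(sqrt(k^3/729 + 1/20736) + 1/144)^(1/3)) + 2*(sqrt(k^3/729 + 1/20736) + 1/144)^(1/3))/2 - sqrt(2*k/(9*(sqrt(k^3/729 + 1/20736) + 1/144)^(1/3)) - 2*(sqrt(k^3/729 + 1/20736) + 1/144)^(1/3) - 2/(3*sqrt(-2*k/(9*(sqrt(k^3/729 + 1/20736) + 1/144)^(1/3)) + 2*(sqrt(k^3/729 + 1/20736) + 1/144)^(1/3))))/2, True))) + C3*exp(x*Piecewise((-sqrt((-3)^(1/3)/3 + 2*sqrt(3)/(3*sqrt(-(-3)^(1/3))))/2 - sqrt(3)*sqrt(-(-3)^(1/3))/6, Eq(k, 0)), (-sqrt(-2*k/(9*(sqrt(k^3/729 + 1/20736) + 1/144)^(1/3)) + 2*(sqrt(k^3/729 + 1/20736) + 1/144)^(1/3))/2 - sqrt(2*k/(9*(sqrt(k^3/729 + 1/20736) + 1/144)^(1/3)) - 2*(sqrt(k^3/729 + 1/20736) + 1/144)^(1/3) + 2/(3*sqrt(-2*k/(9*(sqrt(k^3/729 + 1/20736) + 1/144)^(1/3)) + 2*(sqrt(k^3/729 + 1/20736) + 1/144)^(1/3))))/2, True))) + C4*exp(x*Piecewise((sqrt(-2*sqrt(3)/(3*sqrt(-(-3)^(1/3))) + (-3)^(1/3)/3)/2 + sqrt(3)*sqrt(-(-3)^(1/3))/6, Eq(k, 0)), (sqrt(-2*k/(9*(sqrt(k^3/729 + 1/20736) + 1/144)^(1/3)) + 2*(sqrt(k^3/729 + 1/20736) + 1/144)^(1/3))/2 + sqrt(2*k/(9*(sqrt(k^3/729 + 1/20736) + 1/144)^(1/3)) - 2*(sqrt(k^3/729 + 1/20736) + 1/144)^(1/3) - 2/(3*sqrt(-2*k/(9*(sqrt(k^3/729 + 1/20736) + 1/144)^(1/3)) + 2*(sqrt(k^3/729 + 1/20736) + 1/144)^(1/3))))/2, True))) - 1/k


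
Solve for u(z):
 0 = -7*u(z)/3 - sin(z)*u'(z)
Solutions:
 u(z) = C1*(cos(z) + 1)^(7/6)/(cos(z) - 1)^(7/6)


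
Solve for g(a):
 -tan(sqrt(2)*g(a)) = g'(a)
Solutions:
 g(a) = sqrt(2)*(pi - asin(C1*exp(-sqrt(2)*a)))/2
 g(a) = sqrt(2)*asin(C1*exp(-sqrt(2)*a))/2


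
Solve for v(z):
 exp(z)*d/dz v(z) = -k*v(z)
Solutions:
 v(z) = C1*exp(k*exp(-z))


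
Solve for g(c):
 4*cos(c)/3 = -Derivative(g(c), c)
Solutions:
 g(c) = C1 - 4*sin(c)/3


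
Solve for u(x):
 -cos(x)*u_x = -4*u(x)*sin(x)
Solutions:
 u(x) = C1/cos(x)^4


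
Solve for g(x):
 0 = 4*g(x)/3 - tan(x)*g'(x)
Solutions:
 g(x) = C1*sin(x)^(4/3)


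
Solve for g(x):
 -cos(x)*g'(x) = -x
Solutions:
 g(x) = C1 + Integral(x/cos(x), x)


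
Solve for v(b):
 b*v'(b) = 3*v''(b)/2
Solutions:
 v(b) = C1 + C2*erfi(sqrt(3)*b/3)


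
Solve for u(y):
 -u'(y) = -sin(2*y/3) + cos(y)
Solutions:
 u(y) = C1 - sin(y) - 3*cos(2*y/3)/2


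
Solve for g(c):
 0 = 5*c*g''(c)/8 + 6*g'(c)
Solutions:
 g(c) = C1 + C2/c^(43/5)


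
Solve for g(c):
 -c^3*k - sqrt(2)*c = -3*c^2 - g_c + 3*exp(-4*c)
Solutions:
 g(c) = C1 + c^4*k/4 - c^3 + sqrt(2)*c^2/2 - 3*exp(-4*c)/4


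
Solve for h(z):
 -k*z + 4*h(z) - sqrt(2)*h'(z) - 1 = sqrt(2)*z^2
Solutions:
 h(z) = C1*exp(2*sqrt(2)*z) + k*z/4 + sqrt(2)*k/16 + sqrt(2)*z^2/4 + z/4 + sqrt(2)/16 + 1/4


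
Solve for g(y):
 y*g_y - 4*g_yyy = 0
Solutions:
 g(y) = C1 + Integral(C2*airyai(2^(1/3)*y/2) + C3*airybi(2^(1/3)*y/2), y)


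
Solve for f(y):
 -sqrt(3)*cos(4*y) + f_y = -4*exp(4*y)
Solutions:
 f(y) = C1 - exp(4*y) + sqrt(3)*sin(4*y)/4


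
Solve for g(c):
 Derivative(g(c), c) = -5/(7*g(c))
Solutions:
 g(c) = -sqrt(C1 - 70*c)/7
 g(c) = sqrt(C1 - 70*c)/7


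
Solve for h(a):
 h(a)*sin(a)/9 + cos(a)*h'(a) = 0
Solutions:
 h(a) = C1*cos(a)^(1/9)


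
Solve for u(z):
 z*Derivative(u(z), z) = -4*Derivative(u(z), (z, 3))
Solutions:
 u(z) = C1 + Integral(C2*airyai(-2^(1/3)*z/2) + C3*airybi(-2^(1/3)*z/2), z)


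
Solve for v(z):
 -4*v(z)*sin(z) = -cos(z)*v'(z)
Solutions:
 v(z) = C1/cos(z)^4


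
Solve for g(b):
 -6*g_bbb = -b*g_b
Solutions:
 g(b) = C1 + Integral(C2*airyai(6^(2/3)*b/6) + C3*airybi(6^(2/3)*b/6), b)


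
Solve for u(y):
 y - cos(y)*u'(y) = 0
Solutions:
 u(y) = C1 + Integral(y/cos(y), y)


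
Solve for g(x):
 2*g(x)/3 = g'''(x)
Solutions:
 g(x) = C3*exp(2^(1/3)*3^(2/3)*x/3) + (C1*sin(2^(1/3)*3^(1/6)*x/2) + C2*cos(2^(1/3)*3^(1/6)*x/2))*exp(-2^(1/3)*3^(2/3)*x/6)


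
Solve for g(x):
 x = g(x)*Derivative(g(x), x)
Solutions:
 g(x) = -sqrt(C1 + x^2)
 g(x) = sqrt(C1 + x^2)


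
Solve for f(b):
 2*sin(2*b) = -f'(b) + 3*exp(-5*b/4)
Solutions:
 f(b) = C1 + cos(2*b) - 12*exp(-5*b/4)/5


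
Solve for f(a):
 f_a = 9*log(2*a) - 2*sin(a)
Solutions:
 f(a) = C1 + 9*a*log(a) - 9*a + 9*a*log(2) + 2*cos(a)


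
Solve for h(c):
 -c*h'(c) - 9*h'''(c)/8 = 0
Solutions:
 h(c) = C1 + Integral(C2*airyai(-2*3^(1/3)*c/3) + C3*airybi(-2*3^(1/3)*c/3), c)


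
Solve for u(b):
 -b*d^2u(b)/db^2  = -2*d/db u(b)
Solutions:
 u(b) = C1 + C2*b^3


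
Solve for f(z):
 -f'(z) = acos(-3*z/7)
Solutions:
 f(z) = C1 - z*acos(-3*z/7) - sqrt(49 - 9*z^2)/3


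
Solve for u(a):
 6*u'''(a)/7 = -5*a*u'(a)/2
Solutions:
 u(a) = C1 + Integral(C2*airyai(-630^(1/3)*a/6) + C3*airybi(-630^(1/3)*a/6), a)


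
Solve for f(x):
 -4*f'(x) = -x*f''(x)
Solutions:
 f(x) = C1 + C2*x^5


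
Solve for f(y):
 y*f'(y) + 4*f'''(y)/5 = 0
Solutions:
 f(y) = C1 + Integral(C2*airyai(-10^(1/3)*y/2) + C3*airybi(-10^(1/3)*y/2), y)


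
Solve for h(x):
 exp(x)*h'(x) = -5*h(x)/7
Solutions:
 h(x) = C1*exp(5*exp(-x)/7)


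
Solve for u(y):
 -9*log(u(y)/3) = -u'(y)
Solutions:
 Integral(1/(-log(_y) + log(3)), (_y, u(y)))/9 = C1 - y


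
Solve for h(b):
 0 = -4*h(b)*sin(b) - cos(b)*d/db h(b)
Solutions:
 h(b) = C1*cos(b)^4


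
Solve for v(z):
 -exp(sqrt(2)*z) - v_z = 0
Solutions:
 v(z) = C1 - sqrt(2)*exp(sqrt(2)*z)/2


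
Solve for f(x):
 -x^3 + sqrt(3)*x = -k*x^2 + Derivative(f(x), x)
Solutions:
 f(x) = C1 + k*x^3/3 - x^4/4 + sqrt(3)*x^2/2


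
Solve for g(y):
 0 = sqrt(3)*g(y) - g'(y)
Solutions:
 g(y) = C1*exp(sqrt(3)*y)


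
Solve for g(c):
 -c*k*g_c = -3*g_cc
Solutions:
 g(c) = Piecewise((-sqrt(6)*sqrt(pi)*C1*erf(sqrt(6)*c*sqrt(-k)/6)/(2*sqrt(-k)) - C2, (k > 0) | (k < 0)), (-C1*c - C2, True))


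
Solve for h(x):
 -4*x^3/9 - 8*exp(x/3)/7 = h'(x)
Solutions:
 h(x) = C1 - x^4/9 - 24*exp(x/3)/7


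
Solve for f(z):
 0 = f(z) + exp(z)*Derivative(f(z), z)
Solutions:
 f(z) = C1*exp(exp(-z))


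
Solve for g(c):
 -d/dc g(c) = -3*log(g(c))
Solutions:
 li(g(c)) = C1 + 3*c


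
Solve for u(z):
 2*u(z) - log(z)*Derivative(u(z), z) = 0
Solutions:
 u(z) = C1*exp(2*li(z))


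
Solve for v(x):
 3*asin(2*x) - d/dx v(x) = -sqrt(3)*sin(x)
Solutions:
 v(x) = C1 + 3*x*asin(2*x) + 3*sqrt(1 - 4*x^2)/2 - sqrt(3)*cos(x)


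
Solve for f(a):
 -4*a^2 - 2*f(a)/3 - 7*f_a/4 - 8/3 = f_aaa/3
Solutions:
 f(a) = C1*exp(a*(-7/(1 + sqrt(407)/8)^(1/3) + 4*(1 + sqrt(407)/8)^(1/3))/8)*sin(sqrt(3)*a*(63/(27 + 27*sqrt(407)/8)^(1/3) + 4*(27 + 27*sqrt(407)/8)^(1/3))/24) + C2*exp(a*(-7/(1 + sqrt(407)/8)^(1/3) + 4*(1 + sqrt(407)/8)^(1/3))/8)*cos(sqrt(3)*a*(63/(27 + 27*sqrt(407)/8)^(1/3) + 4*(27 + 27*sqrt(407)/8)^(1/3))/24) + C3*exp(a*(-(1 + sqrt(407)/8)^(1/3) + 7/(4*(1 + sqrt(407)/8)^(1/3)))) - 6*a^2 + 63*a/2 - 1387/16


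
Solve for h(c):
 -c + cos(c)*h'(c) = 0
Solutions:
 h(c) = C1 + Integral(c/cos(c), c)


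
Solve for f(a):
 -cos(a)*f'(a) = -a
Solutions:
 f(a) = C1 + Integral(a/cos(a), a)


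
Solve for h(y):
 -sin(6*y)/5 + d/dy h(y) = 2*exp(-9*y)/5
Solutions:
 h(y) = C1 - cos(6*y)/30 - 2*exp(-9*y)/45


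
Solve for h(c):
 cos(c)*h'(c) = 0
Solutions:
 h(c) = C1


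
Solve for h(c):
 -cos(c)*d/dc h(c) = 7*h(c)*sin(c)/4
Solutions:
 h(c) = C1*cos(c)^(7/4)


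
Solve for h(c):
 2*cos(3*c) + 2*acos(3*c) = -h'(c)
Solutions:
 h(c) = C1 - 2*c*acos(3*c) + 2*sqrt(1 - 9*c^2)/3 - 2*sin(3*c)/3


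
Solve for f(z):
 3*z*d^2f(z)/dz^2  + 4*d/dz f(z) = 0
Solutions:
 f(z) = C1 + C2/z^(1/3)


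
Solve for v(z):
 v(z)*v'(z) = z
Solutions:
 v(z) = -sqrt(C1 + z^2)
 v(z) = sqrt(C1 + z^2)


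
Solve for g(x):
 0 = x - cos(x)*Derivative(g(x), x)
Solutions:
 g(x) = C1 + Integral(x/cos(x), x)


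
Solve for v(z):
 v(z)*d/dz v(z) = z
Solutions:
 v(z) = -sqrt(C1 + z^2)
 v(z) = sqrt(C1 + z^2)


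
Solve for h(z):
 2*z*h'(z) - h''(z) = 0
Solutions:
 h(z) = C1 + C2*erfi(z)


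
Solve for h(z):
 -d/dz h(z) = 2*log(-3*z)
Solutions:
 h(z) = C1 - 2*z*log(-z) + 2*z*(1 - log(3))


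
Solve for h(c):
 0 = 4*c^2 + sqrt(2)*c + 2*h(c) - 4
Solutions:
 h(c) = -2*c^2 - sqrt(2)*c/2 + 2


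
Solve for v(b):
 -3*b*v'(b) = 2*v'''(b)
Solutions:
 v(b) = C1 + Integral(C2*airyai(-2^(2/3)*3^(1/3)*b/2) + C3*airybi(-2^(2/3)*3^(1/3)*b/2), b)


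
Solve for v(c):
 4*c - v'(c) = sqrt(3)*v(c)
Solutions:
 v(c) = C1*exp(-sqrt(3)*c) + 4*sqrt(3)*c/3 - 4/3


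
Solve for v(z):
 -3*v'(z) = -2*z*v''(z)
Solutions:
 v(z) = C1 + C2*z^(5/2)


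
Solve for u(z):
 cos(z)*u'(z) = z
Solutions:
 u(z) = C1 + Integral(z/cos(z), z)


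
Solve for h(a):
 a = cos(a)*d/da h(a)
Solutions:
 h(a) = C1 + Integral(a/cos(a), a)


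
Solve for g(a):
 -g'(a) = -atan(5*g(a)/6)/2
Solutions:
 Integral(1/atan(5*_y/6), (_y, g(a))) = C1 + a/2


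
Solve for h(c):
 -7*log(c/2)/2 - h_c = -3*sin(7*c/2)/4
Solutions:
 h(c) = C1 - 7*c*log(c)/2 + 7*c*log(2)/2 + 7*c/2 - 3*cos(7*c/2)/14


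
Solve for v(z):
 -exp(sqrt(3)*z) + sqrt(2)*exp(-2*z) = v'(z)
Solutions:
 v(z) = C1 - sqrt(3)*exp(sqrt(3)*z)/3 - sqrt(2)*exp(-2*z)/2


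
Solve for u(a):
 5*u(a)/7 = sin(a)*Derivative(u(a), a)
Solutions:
 u(a) = C1*(cos(a) - 1)^(5/14)/(cos(a) + 1)^(5/14)


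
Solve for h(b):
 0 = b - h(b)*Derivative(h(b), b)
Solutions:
 h(b) = -sqrt(C1 + b^2)
 h(b) = sqrt(C1 + b^2)


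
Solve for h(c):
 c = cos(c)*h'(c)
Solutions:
 h(c) = C1 + Integral(c/cos(c), c)


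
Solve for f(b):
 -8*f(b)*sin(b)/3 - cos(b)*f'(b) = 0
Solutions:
 f(b) = C1*cos(b)^(8/3)


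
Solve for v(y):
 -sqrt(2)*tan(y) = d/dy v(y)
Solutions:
 v(y) = C1 + sqrt(2)*log(cos(y))


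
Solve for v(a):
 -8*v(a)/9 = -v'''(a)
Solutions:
 v(a) = C3*exp(2*3^(1/3)*a/3) + (C1*sin(3^(5/6)*a/3) + C2*cos(3^(5/6)*a/3))*exp(-3^(1/3)*a/3)


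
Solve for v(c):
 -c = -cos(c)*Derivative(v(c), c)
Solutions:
 v(c) = C1 + Integral(c/cos(c), c)


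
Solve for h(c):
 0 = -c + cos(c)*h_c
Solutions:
 h(c) = C1 + Integral(c/cos(c), c)


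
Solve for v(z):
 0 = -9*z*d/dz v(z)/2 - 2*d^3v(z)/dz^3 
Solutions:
 v(z) = C1 + Integral(C2*airyai(-2^(1/3)*3^(2/3)*z/2) + C3*airybi(-2^(1/3)*3^(2/3)*z/2), z)


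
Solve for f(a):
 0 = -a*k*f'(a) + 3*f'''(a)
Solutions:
 f(a) = C1 + Integral(C2*airyai(3^(2/3)*a*k^(1/3)/3) + C3*airybi(3^(2/3)*a*k^(1/3)/3), a)


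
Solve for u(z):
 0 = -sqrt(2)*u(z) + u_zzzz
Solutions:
 u(z) = C1*exp(-2^(1/8)*z) + C2*exp(2^(1/8)*z) + C3*sin(2^(1/8)*z) + C4*cos(2^(1/8)*z)


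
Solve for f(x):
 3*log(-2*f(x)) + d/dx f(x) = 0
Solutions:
 Integral(1/(log(-_y) + log(2)), (_y, f(x)))/3 = C1 - x


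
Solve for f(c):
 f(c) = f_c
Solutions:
 f(c) = C1*exp(c)


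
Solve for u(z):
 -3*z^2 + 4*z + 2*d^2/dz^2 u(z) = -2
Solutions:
 u(z) = C1 + C2*z + z^4/8 - z^3/3 - z^2/2


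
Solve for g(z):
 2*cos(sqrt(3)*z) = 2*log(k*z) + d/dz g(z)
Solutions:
 g(z) = C1 - 2*z*log(k*z) + 2*z + 2*sqrt(3)*sin(sqrt(3)*z)/3


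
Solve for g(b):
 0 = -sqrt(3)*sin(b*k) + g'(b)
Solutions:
 g(b) = C1 - sqrt(3)*cos(b*k)/k


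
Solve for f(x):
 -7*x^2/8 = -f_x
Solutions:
 f(x) = C1 + 7*x^3/24


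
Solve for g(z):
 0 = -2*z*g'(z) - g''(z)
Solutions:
 g(z) = C1 + C2*erf(z)


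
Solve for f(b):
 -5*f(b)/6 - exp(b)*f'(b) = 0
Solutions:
 f(b) = C1*exp(5*exp(-b)/6)


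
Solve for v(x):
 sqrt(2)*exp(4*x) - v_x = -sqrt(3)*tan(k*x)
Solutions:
 v(x) = C1 + sqrt(3)*Piecewise((-log(cos(k*x))/k, Ne(k, 0)), (0, True)) + sqrt(2)*exp(4*x)/4


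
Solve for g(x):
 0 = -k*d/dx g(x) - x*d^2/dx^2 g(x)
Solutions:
 g(x) = C1 + x^(1 - re(k))*(C2*sin(log(x)*Abs(im(k))) + C3*cos(log(x)*im(k)))


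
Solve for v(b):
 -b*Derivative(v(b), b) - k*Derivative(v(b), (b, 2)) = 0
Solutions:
 v(b) = C1 + C2*sqrt(k)*erf(sqrt(2)*b*sqrt(1/k)/2)


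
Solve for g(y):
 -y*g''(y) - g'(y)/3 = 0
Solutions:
 g(y) = C1 + C2*y^(2/3)


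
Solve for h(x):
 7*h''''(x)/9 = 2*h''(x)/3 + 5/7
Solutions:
 h(x) = C1 + C2*x + C3*exp(-sqrt(42)*x/7) + C4*exp(sqrt(42)*x/7) - 15*x^2/28


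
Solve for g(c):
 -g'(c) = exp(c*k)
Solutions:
 g(c) = C1 - exp(c*k)/k


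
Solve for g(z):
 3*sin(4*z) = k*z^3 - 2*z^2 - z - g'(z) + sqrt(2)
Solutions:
 g(z) = C1 + k*z^4/4 - 2*z^3/3 - z^2/2 + sqrt(2)*z + 3*cos(4*z)/4


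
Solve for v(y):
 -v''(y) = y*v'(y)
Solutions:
 v(y) = C1 + C2*erf(sqrt(2)*y/2)


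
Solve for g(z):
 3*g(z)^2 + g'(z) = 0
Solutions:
 g(z) = 1/(C1 + 3*z)


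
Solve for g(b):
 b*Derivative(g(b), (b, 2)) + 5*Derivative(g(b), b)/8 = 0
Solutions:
 g(b) = C1 + C2*b^(3/8)


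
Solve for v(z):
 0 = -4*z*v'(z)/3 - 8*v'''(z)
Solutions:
 v(z) = C1 + Integral(C2*airyai(-6^(2/3)*z/6) + C3*airybi(-6^(2/3)*z/6), z)


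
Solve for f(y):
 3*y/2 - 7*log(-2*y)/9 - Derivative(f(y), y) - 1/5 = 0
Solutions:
 f(y) = C1 + 3*y^2/4 - 7*y*log(-y)/9 + y*(26 - 35*log(2))/45


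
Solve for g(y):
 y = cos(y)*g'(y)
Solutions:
 g(y) = C1 + Integral(y/cos(y), y)


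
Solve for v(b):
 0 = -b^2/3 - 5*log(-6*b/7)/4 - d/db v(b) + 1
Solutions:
 v(b) = C1 - b^3/9 - 5*b*log(-b)/4 + b*(-5*log(6) + 9 + 5*log(7))/4


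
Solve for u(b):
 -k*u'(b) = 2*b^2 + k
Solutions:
 u(b) = C1 - 2*b^3/(3*k) - b


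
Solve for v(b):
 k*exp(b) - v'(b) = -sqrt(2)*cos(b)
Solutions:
 v(b) = C1 + k*exp(b) + sqrt(2)*sin(b)


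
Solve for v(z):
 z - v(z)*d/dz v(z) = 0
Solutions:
 v(z) = -sqrt(C1 + z^2)
 v(z) = sqrt(C1 + z^2)


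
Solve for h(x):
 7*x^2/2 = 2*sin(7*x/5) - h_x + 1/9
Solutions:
 h(x) = C1 - 7*x^3/6 + x/9 - 10*cos(7*x/5)/7


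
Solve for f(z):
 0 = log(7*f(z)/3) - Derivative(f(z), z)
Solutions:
 Integral(1/(-log(_y) - log(7) + log(3)), (_y, f(z))) = C1 - z


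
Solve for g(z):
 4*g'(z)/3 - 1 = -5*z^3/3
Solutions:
 g(z) = C1 - 5*z^4/16 + 3*z/4


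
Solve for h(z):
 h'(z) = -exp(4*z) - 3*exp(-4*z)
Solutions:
 h(z) = C1 - exp(4*z)/4 + 3*exp(-4*z)/4


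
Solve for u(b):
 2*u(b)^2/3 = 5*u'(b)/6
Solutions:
 u(b) = -5/(C1 + 4*b)


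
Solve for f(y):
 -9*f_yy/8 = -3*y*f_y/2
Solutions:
 f(y) = C1 + C2*erfi(sqrt(6)*y/3)


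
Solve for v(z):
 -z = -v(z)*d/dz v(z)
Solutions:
 v(z) = -sqrt(C1 + z^2)
 v(z) = sqrt(C1 + z^2)


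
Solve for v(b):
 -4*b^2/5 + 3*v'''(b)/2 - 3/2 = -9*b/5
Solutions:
 v(b) = C1 + C2*b + C3*b^2 + 2*b^5/225 - b^4/20 + b^3/6


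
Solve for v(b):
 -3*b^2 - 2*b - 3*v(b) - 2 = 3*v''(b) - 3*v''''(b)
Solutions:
 v(b) = C1*exp(-sqrt(2)*b*sqrt(1 + sqrt(5))/2) + C2*exp(sqrt(2)*b*sqrt(1 + sqrt(5))/2) + C3*sin(sqrt(2)*b*sqrt(-1 + sqrt(5))/2) + C4*cos(sqrt(2)*b*sqrt(-1 + sqrt(5))/2) - b^2 - 2*b/3 + 4/3


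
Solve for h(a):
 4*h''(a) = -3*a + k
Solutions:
 h(a) = C1 + C2*a - a^3/8 + a^2*k/8


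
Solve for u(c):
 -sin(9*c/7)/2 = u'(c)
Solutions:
 u(c) = C1 + 7*cos(9*c/7)/18


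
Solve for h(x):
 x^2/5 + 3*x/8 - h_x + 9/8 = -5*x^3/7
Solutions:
 h(x) = C1 + 5*x^4/28 + x^3/15 + 3*x^2/16 + 9*x/8


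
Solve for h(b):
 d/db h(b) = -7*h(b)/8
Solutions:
 h(b) = C1*exp(-7*b/8)


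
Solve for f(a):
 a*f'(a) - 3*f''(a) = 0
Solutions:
 f(a) = C1 + C2*erfi(sqrt(6)*a/6)


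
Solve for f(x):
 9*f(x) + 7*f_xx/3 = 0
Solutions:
 f(x) = C1*sin(3*sqrt(21)*x/7) + C2*cos(3*sqrt(21)*x/7)


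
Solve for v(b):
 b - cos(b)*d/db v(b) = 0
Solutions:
 v(b) = C1 + Integral(b/cos(b), b)


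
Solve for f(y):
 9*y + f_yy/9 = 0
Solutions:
 f(y) = C1 + C2*y - 27*y^3/2


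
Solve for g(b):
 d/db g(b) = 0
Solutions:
 g(b) = C1


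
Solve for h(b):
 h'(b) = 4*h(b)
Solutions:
 h(b) = C1*exp(4*b)


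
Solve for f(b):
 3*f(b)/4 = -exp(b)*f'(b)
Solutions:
 f(b) = C1*exp(3*exp(-b)/4)


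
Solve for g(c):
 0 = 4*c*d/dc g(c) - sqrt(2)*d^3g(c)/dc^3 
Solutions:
 g(c) = C1 + Integral(C2*airyai(sqrt(2)*c) + C3*airybi(sqrt(2)*c), c)


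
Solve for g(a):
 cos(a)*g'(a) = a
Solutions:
 g(a) = C1 + Integral(a/cos(a), a)


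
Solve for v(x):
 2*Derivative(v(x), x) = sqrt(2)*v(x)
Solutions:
 v(x) = C1*exp(sqrt(2)*x/2)


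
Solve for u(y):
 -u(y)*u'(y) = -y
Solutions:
 u(y) = -sqrt(C1 + y^2)
 u(y) = sqrt(C1 + y^2)


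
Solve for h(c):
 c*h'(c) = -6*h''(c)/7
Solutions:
 h(c) = C1 + C2*erf(sqrt(21)*c/6)


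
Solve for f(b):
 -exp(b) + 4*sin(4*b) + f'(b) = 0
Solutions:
 f(b) = C1 + exp(b) + cos(4*b)


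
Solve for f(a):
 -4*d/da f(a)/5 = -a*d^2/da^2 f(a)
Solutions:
 f(a) = C1 + C2*a^(9/5)


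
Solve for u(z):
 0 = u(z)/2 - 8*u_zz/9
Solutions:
 u(z) = C1*exp(-3*z/4) + C2*exp(3*z/4)


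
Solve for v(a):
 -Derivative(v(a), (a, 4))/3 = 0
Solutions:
 v(a) = C1 + C2*a + C3*a^2 + C4*a^3


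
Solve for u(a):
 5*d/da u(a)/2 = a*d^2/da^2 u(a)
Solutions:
 u(a) = C1 + C2*a^(7/2)


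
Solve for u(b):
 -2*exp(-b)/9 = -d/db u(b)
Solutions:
 u(b) = C1 - 2*exp(-b)/9


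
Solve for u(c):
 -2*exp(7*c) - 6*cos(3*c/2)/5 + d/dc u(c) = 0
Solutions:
 u(c) = C1 + 2*exp(7*c)/7 + 4*sin(3*c/2)/5


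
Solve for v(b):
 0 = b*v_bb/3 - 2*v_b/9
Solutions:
 v(b) = C1 + C2*b^(5/3)


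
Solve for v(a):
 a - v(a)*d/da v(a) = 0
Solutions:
 v(a) = -sqrt(C1 + a^2)
 v(a) = sqrt(C1 + a^2)


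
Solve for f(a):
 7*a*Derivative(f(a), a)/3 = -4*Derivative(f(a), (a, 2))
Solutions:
 f(a) = C1 + C2*erf(sqrt(42)*a/12)


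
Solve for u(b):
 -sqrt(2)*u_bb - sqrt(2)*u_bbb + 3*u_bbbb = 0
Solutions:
 u(b) = C1 + C2*b + C3*exp(sqrt(2)*b*(1 - sqrt(1 + 6*sqrt(2)))/6) + C4*exp(sqrt(2)*b*(1 + sqrt(1 + 6*sqrt(2)))/6)


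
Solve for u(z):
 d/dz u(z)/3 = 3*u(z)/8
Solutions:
 u(z) = C1*exp(9*z/8)


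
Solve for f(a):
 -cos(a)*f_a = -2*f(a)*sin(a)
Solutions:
 f(a) = C1/cos(a)^2


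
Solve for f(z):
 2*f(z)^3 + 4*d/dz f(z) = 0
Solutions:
 f(z) = -sqrt(-1/(C1 - z))
 f(z) = sqrt(-1/(C1 - z))


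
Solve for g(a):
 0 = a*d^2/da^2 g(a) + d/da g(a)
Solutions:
 g(a) = C1 + C2*log(a)


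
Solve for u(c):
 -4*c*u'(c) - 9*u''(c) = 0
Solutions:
 u(c) = C1 + C2*erf(sqrt(2)*c/3)


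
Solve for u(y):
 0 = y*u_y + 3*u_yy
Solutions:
 u(y) = C1 + C2*erf(sqrt(6)*y/6)


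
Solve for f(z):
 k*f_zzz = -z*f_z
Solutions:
 f(z) = C1 + Integral(C2*airyai(z*(-1/k)^(1/3)) + C3*airybi(z*(-1/k)^(1/3)), z)


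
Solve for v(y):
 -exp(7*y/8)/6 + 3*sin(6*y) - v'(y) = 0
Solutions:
 v(y) = C1 - 4*exp(7*y/8)/21 - cos(6*y)/2


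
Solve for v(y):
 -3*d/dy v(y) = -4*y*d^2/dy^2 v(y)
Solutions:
 v(y) = C1 + C2*y^(7/4)


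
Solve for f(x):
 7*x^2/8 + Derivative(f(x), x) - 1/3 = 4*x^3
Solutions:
 f(x) = C1 + x^4 - 7*x^3/24 + x/3


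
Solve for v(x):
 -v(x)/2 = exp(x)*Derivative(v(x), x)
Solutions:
 v(x) = C1*exp(exp(-x)/2)


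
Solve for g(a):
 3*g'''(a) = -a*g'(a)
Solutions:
 g(a) = C1 + Integral(C2*airyai(-3^(2/3)*a/3) + C3*airybi(-3^(2/3)*a/3), a)


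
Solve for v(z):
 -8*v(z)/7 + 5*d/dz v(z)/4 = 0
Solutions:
 v(z) = C1*exp(32*z/35)


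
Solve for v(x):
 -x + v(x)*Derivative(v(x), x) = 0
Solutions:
 v(x) = -sqrt(C1 + x^2)
 v(x) = sqrt(C1 + x^2)


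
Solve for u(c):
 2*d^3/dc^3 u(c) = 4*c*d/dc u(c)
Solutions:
 u(c) = C1 + Integral(C2*airyai(2^(1/3)*c) + C3*airybi(2^(1/3)*c), c)


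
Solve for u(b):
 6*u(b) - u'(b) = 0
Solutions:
 u(b) = C1*exp(6*b)


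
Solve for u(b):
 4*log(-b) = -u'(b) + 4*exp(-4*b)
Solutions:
 u(b) = C1 - 4*b*log(-b) + 4*b - exp(-4*b)


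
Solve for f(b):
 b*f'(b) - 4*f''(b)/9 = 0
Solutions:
 f(b) = C1 + C2*erfi(3*sqrt(2)*b/4)


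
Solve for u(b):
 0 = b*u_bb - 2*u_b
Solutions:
 u(b) = C1 + C2*b^3


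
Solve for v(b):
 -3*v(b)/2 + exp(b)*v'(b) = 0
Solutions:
 v(b) = C1*exp(-3*exp(-b)/2)


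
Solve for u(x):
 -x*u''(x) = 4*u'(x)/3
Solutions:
 u(x) = C1 + C2/x^(1/3)


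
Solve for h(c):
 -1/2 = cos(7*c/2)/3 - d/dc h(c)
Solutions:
 h(c) = C1 + c/2 + 2*sin(7*c/2)/21


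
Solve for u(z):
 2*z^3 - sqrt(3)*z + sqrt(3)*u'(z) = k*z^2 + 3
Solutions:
 u(z) = C1 + sqrt(3)*k*z^3/9 - sqrt(3)*z^4/6 + z^2/2 + sqrt(3)*z


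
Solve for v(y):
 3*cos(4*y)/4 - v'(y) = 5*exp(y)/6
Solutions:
 v(y) = C1 - 5*exp(y)/6 + 3*sin(4*y)/16


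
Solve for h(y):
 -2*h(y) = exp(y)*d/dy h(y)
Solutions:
 h(y) = C1*exp(2*exp(-y))


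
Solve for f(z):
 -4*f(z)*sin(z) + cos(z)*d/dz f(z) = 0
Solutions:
 f(z) = C1/cos(z)^4


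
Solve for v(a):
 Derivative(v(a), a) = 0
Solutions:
 v(a) = C1


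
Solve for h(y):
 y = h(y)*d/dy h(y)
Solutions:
 h(y) = -sqrt(C1 + y^2)
 h(y) = sqrt(C1 + y^2)


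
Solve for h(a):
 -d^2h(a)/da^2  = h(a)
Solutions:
 h(a) = C1*sin(a) + C2*cos(a)


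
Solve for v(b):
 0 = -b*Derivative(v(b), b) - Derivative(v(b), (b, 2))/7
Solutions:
 v(b) = C1 + C2*erf(sqrt(14)*b/2)


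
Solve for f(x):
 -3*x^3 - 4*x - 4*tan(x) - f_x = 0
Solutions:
 f(x) = C1 - 3*x^4/4 - 2*x^2 + 4*log(cos(x))


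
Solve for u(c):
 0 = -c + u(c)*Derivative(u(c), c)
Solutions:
 u(c) = -sqrt(C1 + c^2)
 u(c) = sqrt(C1 + c^2)


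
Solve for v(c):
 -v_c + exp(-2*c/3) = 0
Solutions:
 v(c) = C1 - 3*exp(-2*c/3)/2


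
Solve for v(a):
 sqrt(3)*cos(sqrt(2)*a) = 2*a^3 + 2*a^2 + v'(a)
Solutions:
 v(a) = C1 - a^4/2 - 2*a^3/3 + sqrt(6)*sin(sqrt(2)*a)/2


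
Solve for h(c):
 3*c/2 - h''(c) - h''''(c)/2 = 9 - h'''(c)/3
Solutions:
 h(c) = C1 + C2*c + c^3/4 - 17*c^2/4 + (C3*sin(sqrt(17)*c/3) + C4*cos(sqrt(17)*c/3))*exp(c/3)


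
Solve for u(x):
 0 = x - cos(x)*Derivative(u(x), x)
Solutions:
 u(x) = C1 + Integral(x/cos(x), x)


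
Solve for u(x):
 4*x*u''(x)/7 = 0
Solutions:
 u(x) = C1 + C2*x


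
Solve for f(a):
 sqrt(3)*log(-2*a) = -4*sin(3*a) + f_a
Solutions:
 f(a) = C1 + sqrt(3)*a*(log(-a) - 1) + sqrt(3)*a*log(2) - 4*cos(3*a)/3


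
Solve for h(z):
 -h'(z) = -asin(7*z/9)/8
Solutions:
 h(z) = C1 + z*asin(7*z/9)/8 + sqrt(81 - 49*z^2)/56


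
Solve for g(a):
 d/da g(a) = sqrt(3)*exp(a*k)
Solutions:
 g(a) = C1 + sqrt(3)*exp(a*k)/k


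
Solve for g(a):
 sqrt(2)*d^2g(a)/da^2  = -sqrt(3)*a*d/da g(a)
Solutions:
 g(a) = C1 + C2*erf(6^(1/4)*a/2)


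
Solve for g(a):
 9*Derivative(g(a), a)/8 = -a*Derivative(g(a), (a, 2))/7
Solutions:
 g(a) = C1 + C2/a^(55/8)


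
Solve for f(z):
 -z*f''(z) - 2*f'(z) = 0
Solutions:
 f(z) = C1 + C2/z


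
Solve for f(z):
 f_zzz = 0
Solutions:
 f(z) = C1 + C2*z + C3*z^2


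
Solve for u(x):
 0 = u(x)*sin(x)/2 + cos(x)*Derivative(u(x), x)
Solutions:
 u(x) = C1*sqrt(cos(x))


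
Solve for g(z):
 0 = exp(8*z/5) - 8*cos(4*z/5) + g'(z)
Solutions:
 g(z) = C1 - 5*exp(8*z/5)/8 + 10*sin(4*z/5)


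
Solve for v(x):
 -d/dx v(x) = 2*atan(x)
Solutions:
 v(x) = C1 - 2*x*atan(x) + log(x^2 + 1)


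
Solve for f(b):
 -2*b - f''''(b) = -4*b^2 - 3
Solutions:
 f(b) = C1 + C2*b + C3*b^2 + C4*b^3 + b^6/90 - b^5/60 + b^4/8


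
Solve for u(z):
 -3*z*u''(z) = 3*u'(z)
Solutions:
 u(z) = C1 + C2*log(z)


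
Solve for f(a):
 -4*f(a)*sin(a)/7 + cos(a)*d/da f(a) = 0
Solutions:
 f(a) = C1/cos(a)^(4/7)


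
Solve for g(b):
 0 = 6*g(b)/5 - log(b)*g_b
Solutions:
 g(b) = C1*exp(6*li(b)/5)
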